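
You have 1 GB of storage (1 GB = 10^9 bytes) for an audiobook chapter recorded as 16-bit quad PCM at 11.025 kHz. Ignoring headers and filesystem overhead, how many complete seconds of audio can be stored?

Uncompressed byte rate = 11,025 × 2 × 4 = 88,200 bytes/s.
Capacity = 1 × 1,000,000,000 = 1,000,000,000 bytes.
1,000,000,000 / 88,200 ≈ 11337.87 s → 11,337 seconds.

11,337 seconds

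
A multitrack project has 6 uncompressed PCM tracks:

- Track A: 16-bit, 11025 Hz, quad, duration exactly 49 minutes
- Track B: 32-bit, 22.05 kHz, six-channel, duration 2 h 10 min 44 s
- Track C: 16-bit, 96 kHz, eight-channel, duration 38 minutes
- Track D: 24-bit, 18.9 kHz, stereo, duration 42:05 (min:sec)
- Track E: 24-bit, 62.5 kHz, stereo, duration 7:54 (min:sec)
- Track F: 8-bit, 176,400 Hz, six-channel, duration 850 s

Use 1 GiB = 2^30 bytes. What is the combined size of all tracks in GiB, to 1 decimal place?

Track A: exactly 49 minutes = 2,940 s; 11,025 × 2,940 × 2 × 4 = 259,308,000 bytes.
Track B: 2 h 10 min 44 s = 7,844 s; 22,050 × 7,844 × 4 × 6 = 4,151,044,800 bytes.
Track C: 38 minutes = 2,280 s; 96,000 × 2,280 × 2 × 8 = 3,502,080,000 bytes.
Track D: 42:05 (min:sec) = 2,525 s; 18,900 × 2,525 × 3 × 2 = 286,335,000 bytes.
Track E: 7:54 (min:sec) = 474 s; 62,500 × 474 × 3 × 2 = 177,750,000 bytes.
Track F: 176,400 × 850 × 1 × 6 = 899,640,000 bytes.
Total = 9,276,157,800 bytes = 8.6 GiB.

8.6 GiB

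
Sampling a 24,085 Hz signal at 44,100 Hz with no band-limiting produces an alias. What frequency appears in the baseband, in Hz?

20,015 Hz

Nyquist = 44,100/2 = 22,050 Hz; 24,085 Hz exceeds it.
Alias = |24,085 − 1×44,100| = |24,085 − 44,100| = 20,015 Hz.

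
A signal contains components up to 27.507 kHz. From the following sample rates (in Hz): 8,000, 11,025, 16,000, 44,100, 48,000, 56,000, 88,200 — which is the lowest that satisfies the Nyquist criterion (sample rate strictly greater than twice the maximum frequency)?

Need sample rate > 2 × 27,507 = 55,014 Hz.
Lowest listed rate above 55,014 Hz is 56,000 Hz.

56,000 Hz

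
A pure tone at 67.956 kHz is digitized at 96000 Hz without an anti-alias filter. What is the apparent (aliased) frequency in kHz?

28.044 kHz

Nyquist = 96,000/2 = 48,000 Hz; 67,956 Hz exceeds it.
Alias = |67,956 − 1×96,000| = |67,956 − 96,000| = 28,044 Hz = 28.044 kHz.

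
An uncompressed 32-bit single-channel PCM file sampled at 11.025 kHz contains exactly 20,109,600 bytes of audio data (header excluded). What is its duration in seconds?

456 seconds

Byte rate = 11,025 × 4 × 1 = 44,100 bytes/s.
Duration = 20,109,600 / 44,100 = 456 s.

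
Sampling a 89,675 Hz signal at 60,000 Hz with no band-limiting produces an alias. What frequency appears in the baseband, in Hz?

29,675 Hz

Nyquist = 60,000/2 = 30,000 Hz; 89,675 Hz exceeds it.
Alias = |89,675 − 1×60,000| = |89,675 − 60,000| = 29,675 Hz.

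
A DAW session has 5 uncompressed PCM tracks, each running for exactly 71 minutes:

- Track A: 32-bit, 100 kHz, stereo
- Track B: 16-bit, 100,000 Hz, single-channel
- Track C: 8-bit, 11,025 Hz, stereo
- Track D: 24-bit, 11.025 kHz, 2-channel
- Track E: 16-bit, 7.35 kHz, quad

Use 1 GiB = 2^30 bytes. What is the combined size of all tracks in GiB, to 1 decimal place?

exactly 71 minutes = 4,260 s.
Track A: 100,000 × 4,260 × 4 × 2 = 3,408,000,000 bytes.
Track B: 100,000 × 4,260 × 2 × 1 = 852,000,000 bytes.
Track C: 11,025 × 4,260 × 1 × 2 = 93,933,000 bytes.
Track D: 11,025 × 4,260 × 3 × 2 = 281,799,000 bytes.
Track E: 7,350 × 4,260 × 2 × 4 = 250,488,000 bytes.
Total = 4,886,220,000 bytes = 4.6 GiB.

4.6 GiB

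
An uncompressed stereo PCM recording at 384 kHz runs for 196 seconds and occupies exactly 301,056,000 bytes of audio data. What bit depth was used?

Bytes per sample = 301,056,000 / (384,000 × 196 × 2) = 301,056,000 / 150,528,000 = 2.
Bit depth = 2 × 8 = 16 bits.

16 bits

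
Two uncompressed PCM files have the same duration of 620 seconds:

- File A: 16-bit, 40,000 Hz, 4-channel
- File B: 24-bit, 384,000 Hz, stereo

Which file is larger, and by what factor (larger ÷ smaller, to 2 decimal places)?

File A: 40,000 × 2 × 4 = 320,000 bytes/s.
File B: 384,000 × 3 × 2 = 2,304,000 bytes/s.
File B is larger; ratio = 1,428,480,000 / 198,400,000 = 7.20.

File B, by a factor of 7.20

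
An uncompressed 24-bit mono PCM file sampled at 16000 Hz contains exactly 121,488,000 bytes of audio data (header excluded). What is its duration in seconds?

2,531 seconds

Byte rate = 16,000 × 3 × 1 = 48,000 bytes/s.
Duration = 121,488,000 / 48,000 = 2,531 s.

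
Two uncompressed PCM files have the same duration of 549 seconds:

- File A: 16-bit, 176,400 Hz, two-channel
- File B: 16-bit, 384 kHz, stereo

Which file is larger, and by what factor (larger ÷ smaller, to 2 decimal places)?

File B, by a factor of 2.18

File A: 176,400 × 2 × 2 = 705,600 bytes/s.
File B: 384,000 × 2 × 2 = 1,536,000 bytes/s.
File B is larger; ratio = 843,264,000 / 387,374,400 = 2.18.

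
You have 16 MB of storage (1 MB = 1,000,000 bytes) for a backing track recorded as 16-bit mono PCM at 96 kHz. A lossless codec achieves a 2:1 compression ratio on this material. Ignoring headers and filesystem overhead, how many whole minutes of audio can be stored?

Uncompressed byte rate = 96,000 × 2 × 1 = 192,000 bytes/s.
After 2:1 compression, effective rate ≈ 96000 bytes/s.
Capacity = 16 × 1,000,000 = 16,000,000 bytes.
16,000,000 / effective rate ≈ 166.67 s → 2 minutes.

2 minutes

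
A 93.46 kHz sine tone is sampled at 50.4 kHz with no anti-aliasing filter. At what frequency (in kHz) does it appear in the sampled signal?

7.34 kHz

Nyquist = 50,400/2 = 25,200 Hz; 93,460 Hz exceeds it.
Alias = |93,460 − 2×50,400| = |93,460 − 100,800| = 7,340 Hz = 7.34 kHz.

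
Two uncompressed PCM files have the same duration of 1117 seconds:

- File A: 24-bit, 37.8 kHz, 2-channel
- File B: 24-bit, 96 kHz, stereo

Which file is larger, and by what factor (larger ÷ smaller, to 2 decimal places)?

File B, by a factor of 2.54

File A: 37,800 × 3 × 2 = 226,800 bytes/s.
File B: 96,000 × 3 × 2 = 576,000 bytes/s.
File B is larger; ratio = 643,392,000 / 253,335,600 = 2.54.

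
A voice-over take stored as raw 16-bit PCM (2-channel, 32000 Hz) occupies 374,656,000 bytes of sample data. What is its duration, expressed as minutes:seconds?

Byte rate = 32,000 × 2 × 2 = 128,000 bytes/s.
Duration = 374,656,000 / 128,000 = 2,927 s.
2,927 s = 48:47.

48:47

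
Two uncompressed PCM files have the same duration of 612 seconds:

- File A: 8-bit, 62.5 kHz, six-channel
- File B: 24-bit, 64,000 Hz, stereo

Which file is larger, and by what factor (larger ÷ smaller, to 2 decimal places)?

File B, by a factor of 1.02

File A: 62,500 × 1 × 6 = 375,000 bytes/s.
File B: 64,000 × 3 × 2 = 384,000 bytes/s.
File B is larger; ratio = 235,008,000 / 229,500,000 = 1.02.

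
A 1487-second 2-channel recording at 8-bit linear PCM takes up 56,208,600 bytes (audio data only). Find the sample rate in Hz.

Bytes = sample_rate × seconds × bytes_per_sample × channels.
sample_rate = 56,208,600 / (1,487 × 1 × 2) = 56,208,600 / 2,974 = 18,900 Hz.

18,900 Hz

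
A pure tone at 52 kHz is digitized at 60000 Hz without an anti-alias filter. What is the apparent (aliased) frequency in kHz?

Nyquist = 60,000/2 = 30,000 Hz; 52,000 Hz exceeds it.
Alias = |52,000 − 1×60,000| = |52,000 − 60,000| = 8,000 Hz = 8 kHz.

8 kHz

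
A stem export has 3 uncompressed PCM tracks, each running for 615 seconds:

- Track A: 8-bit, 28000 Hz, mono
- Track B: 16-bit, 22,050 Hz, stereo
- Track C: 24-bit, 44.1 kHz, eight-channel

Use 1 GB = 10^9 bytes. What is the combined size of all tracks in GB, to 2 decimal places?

Track A: 28,000 × 615 × 1 × 1 = 17,220,000 bytes.
Track B: 22,050 × 615 × 2 × 2 = 54,243,000 bytes.
Track C: 44,100 × 615 × 3 × 8 = 650,916,000 bytes.
Total = 722,379,000 bytes = 0.72 GB.

0.72 GB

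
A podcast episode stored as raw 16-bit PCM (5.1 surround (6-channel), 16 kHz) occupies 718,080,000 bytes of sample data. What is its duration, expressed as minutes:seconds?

62:20

Byte rate = 16,000 × 2 × 6 = 192,000 bytes/s.
Duration = 718,080,000 / 192,000 = 3,740 s.
3,740 s = 62:20.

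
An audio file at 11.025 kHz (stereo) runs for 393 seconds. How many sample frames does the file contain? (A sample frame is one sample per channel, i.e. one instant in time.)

4,332,825 sample frames

11,025 samples/s × 393 s = 4,332,825 frames.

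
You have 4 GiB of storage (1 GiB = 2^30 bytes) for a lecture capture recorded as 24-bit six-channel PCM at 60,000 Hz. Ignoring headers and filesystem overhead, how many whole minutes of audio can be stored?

Uncompressed byte rate = 60,000 × 3 × 6 = 1,080,000 bytes/s.
Capacity = 4 × 1,073,741,824 = 4,294,967,296 bytes.
4,294,967,296 / 1,080,000 ≈ 3976.82 s → 66 minutes.

66 minutes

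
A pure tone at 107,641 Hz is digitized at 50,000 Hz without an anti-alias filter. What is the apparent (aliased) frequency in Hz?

Nyquist = 50,000/2 = 25,000 Hz; 107,641 Hz exceeds it.
Alias = |107,641 − 2×50,000| = |107,641 − 100,000| = 7,641 Hz.

7,641 Hz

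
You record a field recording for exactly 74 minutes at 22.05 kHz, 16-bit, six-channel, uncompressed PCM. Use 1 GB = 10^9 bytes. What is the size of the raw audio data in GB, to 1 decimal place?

Duration = exactly 74 minutes = 4,440 s.
Bytes = 22,050 samples/s × 4,440 s × 2 bytes/sample × 6 ch = 1,174,824,000 bytes.
1,174,824,000 / 1,000,000,000 = 1.2 GB.

1.2 GB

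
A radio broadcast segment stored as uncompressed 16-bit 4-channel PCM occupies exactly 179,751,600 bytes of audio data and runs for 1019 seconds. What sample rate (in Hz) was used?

Bytes = sample_rate × seconds × bytes_per_sample × channels.
sample_rate = 179,751,600 / (1,019 × 2 × 4) = 179,751,600 / 8,152 = 22,050 Hz.

22,050 Hz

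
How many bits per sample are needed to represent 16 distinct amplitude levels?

log2(16) = 4.

4 bits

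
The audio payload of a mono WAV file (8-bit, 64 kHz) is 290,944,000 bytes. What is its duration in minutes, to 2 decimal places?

75.77 minutes

Byte rate = 64,000 × 1 × 1 = 64,000 bytes/s.
Duration = 290,944,000 / 64,000 = 4,546 s.
4,546 s / 60 = 75.77 minutes.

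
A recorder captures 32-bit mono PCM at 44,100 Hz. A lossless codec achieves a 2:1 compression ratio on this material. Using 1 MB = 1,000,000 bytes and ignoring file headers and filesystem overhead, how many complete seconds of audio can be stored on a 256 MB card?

2,902 seconds

Uncompressed byte rate = 44,100 × 4 × 1 = 176,400 bytes/s.
After 2:1 compression, effective rate ≈ 88200 bytes/s.
Capacity = 256 × 1,000,000 = 256,000,000 bytes.
256,000,000 / effective rate ≈ 2902.49 s → 2,902 seconds.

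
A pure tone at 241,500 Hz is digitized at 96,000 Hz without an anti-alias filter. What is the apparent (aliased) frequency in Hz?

Nyquist = 96,000/2 = 48,000 Hz; 241,500 Hz exceeds it.
Alias = |241,500 − 3×96,000| = |241,500 − 288,000| = 46,500 Hz.

46,500 Hz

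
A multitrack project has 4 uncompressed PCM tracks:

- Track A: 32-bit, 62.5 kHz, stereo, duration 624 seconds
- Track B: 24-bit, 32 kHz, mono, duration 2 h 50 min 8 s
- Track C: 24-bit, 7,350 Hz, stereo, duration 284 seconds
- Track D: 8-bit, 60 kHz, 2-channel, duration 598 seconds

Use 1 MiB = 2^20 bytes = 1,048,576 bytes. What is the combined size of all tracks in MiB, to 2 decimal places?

1312.50 MiB

Track A: 62,500 × 624 × 4 × 2 = 312,000,000 bytes.
Track B: 2 h 50 min 8 s = 10,208 s; 32,000 × 10,208 × 3 × 1 = 979,968,000 bytes.
Track C: 7,350 × 284 × 3 × 2 = 12,524,400 bytes.
Track D: 60,000 × 598 × 1 × 2 = 71,760,000 bytes.
Total = 1,376,252,400 bytes = 1312.50 MiB.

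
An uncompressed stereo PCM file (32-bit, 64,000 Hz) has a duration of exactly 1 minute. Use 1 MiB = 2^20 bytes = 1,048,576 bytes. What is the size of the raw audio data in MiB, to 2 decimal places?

29.30 MiB

Duration = exactly 1 minute = 60 s.
Bytes = 64,000 samples/s × 60 s × 4 bytes/sample × 2 ch = 30,720,000 bytes.
30,720,000 / 1,048,576 = 29.30 MiB.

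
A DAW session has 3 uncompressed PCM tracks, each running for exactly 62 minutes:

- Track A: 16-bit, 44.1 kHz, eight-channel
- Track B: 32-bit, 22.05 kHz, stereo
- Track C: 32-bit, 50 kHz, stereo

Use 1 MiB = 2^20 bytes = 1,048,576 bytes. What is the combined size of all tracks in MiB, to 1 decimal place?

4548.1 MiB

exactly 62 minutes = 3,720 s.
Track A: 44,100 × 3,720 × 2 × 8 = 2,624,832,000 bytes.
Track B: 22,050 × 3,720 × 4 × 2 = 656,208,000 bytes.
Track C: 50,000 × 3,720 × 4 × 2 = 1,488,000,000 bytes.
Total = 4,769,040,000 bytes = 4548.1 MiB.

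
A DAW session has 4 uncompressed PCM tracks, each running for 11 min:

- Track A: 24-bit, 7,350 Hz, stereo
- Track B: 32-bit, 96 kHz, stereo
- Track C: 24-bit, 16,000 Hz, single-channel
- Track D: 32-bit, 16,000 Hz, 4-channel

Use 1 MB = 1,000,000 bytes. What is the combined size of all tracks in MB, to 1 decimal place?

11 min = 660 s.
Track A: 7,350 × 660 × 3 × 2 = 29,106,000 bytes.
Track B: 96,000 × 660 × 4 × 2 = 506,880,000 bytes.
Track C: 16,000 × 660 × 3 × 1 = 31,680,000 bytes.
Track D: 16,000 × 660 × 4 × 4 = 168,960,000 bytes.
Total = 736,626,000 bytes = 736.6 MB.

736.6 MB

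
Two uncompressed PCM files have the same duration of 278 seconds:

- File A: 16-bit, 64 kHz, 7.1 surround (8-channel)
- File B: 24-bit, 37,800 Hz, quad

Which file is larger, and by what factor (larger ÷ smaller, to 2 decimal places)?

File A, by a factor of 2.26

File A: 64,000 × 2 × 8 = 1,024,000 bytes/s.
File B: 37,800 × 3 × 4 = 453,600 bytes/s.
File A is larger; ratio = 284,672,000 / 126,100,800 = 2.26.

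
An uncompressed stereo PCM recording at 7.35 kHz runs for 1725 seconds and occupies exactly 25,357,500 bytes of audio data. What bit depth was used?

8 bits

Bytes per sample = 25,357,500 / (7,350 × 1,725 × 2) = 25,357,500 / 25,357,500 = 1.
Bit depth = 1 × 8 = 8 bits.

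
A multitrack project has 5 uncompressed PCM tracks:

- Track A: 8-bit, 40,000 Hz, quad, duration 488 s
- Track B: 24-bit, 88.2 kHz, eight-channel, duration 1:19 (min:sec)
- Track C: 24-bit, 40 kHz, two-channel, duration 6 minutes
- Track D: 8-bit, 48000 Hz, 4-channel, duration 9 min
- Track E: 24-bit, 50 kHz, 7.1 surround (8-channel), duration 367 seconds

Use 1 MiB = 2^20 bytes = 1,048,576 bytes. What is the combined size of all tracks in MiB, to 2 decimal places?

Track A: 40,000 × 488 × 1 × 4 = 78,080,000 bytes.
Track B: 1:19 (min:sec) = 79 s; 88,200 × 79 × 3 × 8 = 167,227,200 bytes.
Track C: 6 minutes = 360 s; 40,000 × 360 × 3 × 2 = 86,400,000 bytes.
Track D: 9 min = 540 s; 48,000 × 540 × 1 × 4 = 103,680,000 bytes.
Track E: 50,000 × 367 × 3 × 8 = 440,400,000 bytes.
Total = 875,787,200 bytes = 835.22 MiB.

835.22 MiB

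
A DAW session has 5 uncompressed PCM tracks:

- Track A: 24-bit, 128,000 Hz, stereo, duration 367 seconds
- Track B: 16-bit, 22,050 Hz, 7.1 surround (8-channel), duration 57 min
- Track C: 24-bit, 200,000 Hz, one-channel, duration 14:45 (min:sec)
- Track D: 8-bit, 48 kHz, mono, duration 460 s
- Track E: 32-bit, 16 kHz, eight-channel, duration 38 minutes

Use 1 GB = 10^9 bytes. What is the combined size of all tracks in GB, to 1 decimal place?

3.2 GB

Track A: 128,000 × 367 × 3 × 2 = 281,856,000 bytes.
Track B: 57 min = 3,420 s; 22,050 × 3,420 × 2 × 8 = 1,206,576,000 bytes.
Track C: 14:45 (min:sec) = 885 s; 200,000 × 885 × 3 × 1 = 531,000,000 bytes.
Track D: 48,000 × 460 × 1 × 1 = 22,080,000 bytes.
Track E: 38 minutes = 2,280 s; 16,000 × 2,280 × 4 × 8 = 1,167,360,000 bytes.
Total = 3,208,872,000 bytes = 3.2 GB.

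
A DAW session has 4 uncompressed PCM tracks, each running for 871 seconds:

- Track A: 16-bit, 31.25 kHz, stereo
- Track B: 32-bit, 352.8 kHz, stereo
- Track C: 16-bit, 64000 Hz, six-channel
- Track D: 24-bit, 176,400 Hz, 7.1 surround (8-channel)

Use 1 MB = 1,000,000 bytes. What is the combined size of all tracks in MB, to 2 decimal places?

Track A: 31,250 × 871 × 2 × 2 = 108,875,000 bytes.
Track B: 352,800 × 871 × 4 × 2 = 2,458,310,400 bytes.
Track C: 64,000 × 871 × 2 × 6 = 668,928,000 bytes.
Track D: 176,400 × 871 × 3 × 8 = 3,687,465,600 bytes.
Total = 6,923,579,000 bytes = 6923.58 MB.

6923.58 MB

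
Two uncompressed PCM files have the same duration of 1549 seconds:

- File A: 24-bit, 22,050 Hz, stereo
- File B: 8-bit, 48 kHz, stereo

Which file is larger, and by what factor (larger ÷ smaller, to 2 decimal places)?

File A, by a factor of 1.38

File A: 22,050 × 3 × 2 = 132,300 bytes/s.
File B: 48,000 × 1 × 2 = 96,000 bytes/s.
File A is larger; ratio = 204,932,700 / 148,704,000 = 1.38.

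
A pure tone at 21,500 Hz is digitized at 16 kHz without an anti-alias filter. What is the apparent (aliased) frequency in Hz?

Nyquist = 16,000/2 = 8,000 Hz; 21,500 Hz exceeds it.
Alias = |21,500 − 1×16,000| = |21,500 − 16,000| = 5,500 Hz.

5,500 Hz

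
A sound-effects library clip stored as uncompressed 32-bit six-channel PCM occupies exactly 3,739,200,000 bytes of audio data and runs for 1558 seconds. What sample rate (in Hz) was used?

Bytes = sample_rate × seconds × bytes_per_sample × channels.
sample_rate = 3,739,200,000 / (1,558 × 4 × 6) = 3,739,200,000 / 37,392 = 100,000 Hz.

100,000 Hz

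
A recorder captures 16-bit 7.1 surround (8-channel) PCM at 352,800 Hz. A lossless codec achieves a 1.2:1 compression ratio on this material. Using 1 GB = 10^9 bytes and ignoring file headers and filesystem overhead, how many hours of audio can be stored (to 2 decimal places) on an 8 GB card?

0.47 hours

Uncompressed byte rate = 352,800 × 2 × 8 = 5,644,800 bytes/s.
After 1.2:1 compression, effective rate ≈ 4704000 bytes/s.
Capacity = 8 × 1,000,000,000 = 8,000,000,000 bytes.
8,000,000,000 / effective rate ≈ 1700.68 s → 0.47 hours.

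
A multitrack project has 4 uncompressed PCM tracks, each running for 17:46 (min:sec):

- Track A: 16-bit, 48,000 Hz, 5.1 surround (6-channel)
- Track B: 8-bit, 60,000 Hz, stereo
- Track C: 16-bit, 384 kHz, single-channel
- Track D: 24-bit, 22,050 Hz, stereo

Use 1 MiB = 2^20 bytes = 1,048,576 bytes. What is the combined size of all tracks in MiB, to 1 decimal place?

1622.8 MiB

17:46 (min:sec) = 1,066 s.
Track A: 48,000 × 1,066 × 2 × 6 = 614,016,000 bytes.
Track B: 60,000 × 1,066 × 1 × 2 = 127,920,000 bytes.
Track C: 384,000 × 1,066 × 2 × 1 = 818,688,000 bytes.
Track D: 22,050 × 1,066 × 3 × 2 = 141,031,800 bytes.
Total = 1,701,655,800 bytes = 1622.8 MiB.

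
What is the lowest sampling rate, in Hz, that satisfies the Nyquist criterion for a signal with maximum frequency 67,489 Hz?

Minimum sample rate = 2 × 67,489 Hz = 134,978 Hz.

134,978 Hz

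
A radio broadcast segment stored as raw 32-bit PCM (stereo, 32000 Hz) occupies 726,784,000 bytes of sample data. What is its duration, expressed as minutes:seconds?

47:19

Byte rate = 32,000 × 4 × 2 = 256,000 bytes/s.
Duration = 726,784,000 / 256,000 = 2,839 s.
2,839 s = 47:19.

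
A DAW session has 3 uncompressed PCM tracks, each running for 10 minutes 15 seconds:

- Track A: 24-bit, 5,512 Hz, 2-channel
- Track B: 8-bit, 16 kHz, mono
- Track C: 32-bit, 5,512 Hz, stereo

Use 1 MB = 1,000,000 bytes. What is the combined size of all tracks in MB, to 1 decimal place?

10 minutes 15 seconds = 615 s.
Track A: 5,512 × 615 × 3 × 2 = 20,339,280 bytes.
Track B: 16,000 × 615 × 1 × 1 = 9,840,000 bytes.
Track C: 5,512 × 615 × 4 × 2 = 27,119,040 bytes.
Total = 57,298,320 bytes = 57.3 MB.

57.3 MB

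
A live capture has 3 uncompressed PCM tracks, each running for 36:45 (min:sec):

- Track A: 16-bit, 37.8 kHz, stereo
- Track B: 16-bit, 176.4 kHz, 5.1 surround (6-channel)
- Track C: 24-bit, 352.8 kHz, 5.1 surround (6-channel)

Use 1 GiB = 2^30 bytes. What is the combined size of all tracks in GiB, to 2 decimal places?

17.70 GiB

36:45 (min:sec) = 2,205 s.
Track A: 37,800 × 2,205 × 2 × 2 = 333,396,000 bytes.
Track B: 176,400 × 2,205 × 2 × 6 = 4,667,544,000 bytes.
Track C: 352,800 × 2,205 × 3 × 6 = 14,002,632,000 bytes.
Total = 19,003,572,000 bytes = 17.70 GiB.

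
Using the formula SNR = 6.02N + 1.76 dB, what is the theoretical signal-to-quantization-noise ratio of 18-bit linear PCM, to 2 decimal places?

110.12 dB

6.02 × 18 + 1.76 = 110.12 dB.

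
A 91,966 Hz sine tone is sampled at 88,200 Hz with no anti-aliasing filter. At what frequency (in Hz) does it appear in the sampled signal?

3,766 Hz

Nyquist = 88,200/2 = 44,100 Hz; 91,966 Hz exceeds it.
Alias = |91,966 − 1×88,200| = |91,966 − 88,200| = 3,766 Hz.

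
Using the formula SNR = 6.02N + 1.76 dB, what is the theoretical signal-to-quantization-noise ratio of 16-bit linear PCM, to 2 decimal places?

6.02 × 16 + 1.76 = 98.08 dB.

98.08 dB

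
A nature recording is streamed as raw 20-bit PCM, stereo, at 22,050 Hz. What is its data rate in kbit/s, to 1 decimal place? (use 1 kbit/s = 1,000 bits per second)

Bit rate = 22,050 × 20 × 2 = 882,000 bits/s.
= 882.0 kbit/s.

882.0 kbit/s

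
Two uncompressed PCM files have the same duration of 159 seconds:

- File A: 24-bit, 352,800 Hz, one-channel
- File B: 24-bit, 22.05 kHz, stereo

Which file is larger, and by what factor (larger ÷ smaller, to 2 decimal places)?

File A, by a factor of 8.00

File A: 352,800 × 3 × 1 = 1,058,400 bytes/s.
File B: 22,050 × 3 × 2 = 132,300 bytes/s.
File A is larger; ratio = 168,285,600 / 21,035,700 = 8.00.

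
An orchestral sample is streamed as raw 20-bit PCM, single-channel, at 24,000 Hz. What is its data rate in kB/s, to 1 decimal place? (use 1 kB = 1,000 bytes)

60.0 kB/s

Bit rate = 24,000 × 20 × 1 = 480,000 bits/s.
480,000 / 8 = 60,000 B/s = 60.0 kB/s.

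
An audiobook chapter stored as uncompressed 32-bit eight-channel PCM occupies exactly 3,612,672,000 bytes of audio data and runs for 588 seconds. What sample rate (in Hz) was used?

192,000 Hz

Bytes = sample_rate × seconds × bytes_per_sample × channels.
sample_rate = 3,612,672,000 / (588 × 4 × 8) = 3,612,672,000 / 18,816 = 192,000 Hz.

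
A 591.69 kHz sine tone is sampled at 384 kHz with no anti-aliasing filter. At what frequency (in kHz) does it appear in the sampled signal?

Nyquist = 384,000/2 = 192,000 Hz; 591,690 Hz exceeds it.
Alias = |591,690 − 2×384,000| = |591,690 − 768,000| = 176,310 Hz = 176.31 kHz.

176.31 kHz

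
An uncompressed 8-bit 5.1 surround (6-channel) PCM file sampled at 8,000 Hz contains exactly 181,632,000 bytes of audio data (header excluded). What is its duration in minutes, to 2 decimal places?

63.07 minutes

Byte rate = 8,000 × 1 × 6 = 48,000 bytes/s.
Duration = 181,632,000 / 48,000 = 3,784 s.
3,784 s / 60 = 63.07 minutes.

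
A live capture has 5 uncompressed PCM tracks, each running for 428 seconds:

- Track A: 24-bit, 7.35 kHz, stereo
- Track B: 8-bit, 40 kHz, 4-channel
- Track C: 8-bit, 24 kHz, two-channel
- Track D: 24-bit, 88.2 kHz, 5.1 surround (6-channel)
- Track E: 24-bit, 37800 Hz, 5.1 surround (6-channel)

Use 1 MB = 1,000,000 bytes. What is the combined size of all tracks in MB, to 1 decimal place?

1078.6 MB

Track A: 7,350 × 428 × 3 × 2 = 18,874,800 bytes.
Track B: 40,000 × 428 × 1 × 4 = 68,480,000 bytes.
Track C: 24,000 × 428 × 1 × 2 = 20,544,000 bytes.
Track D: 88,200 × 428 × 3 × 6 = 679,492,800 bytes.
Track E: 37,800 × 428 × 3 × 6 = 291,211,200 bytes.
Total = 1,078,602,800 bytes = 1078.6 MB.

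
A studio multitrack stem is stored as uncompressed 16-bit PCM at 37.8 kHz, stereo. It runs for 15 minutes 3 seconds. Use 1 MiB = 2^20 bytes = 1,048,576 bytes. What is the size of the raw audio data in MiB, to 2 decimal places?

Duration = 15 minutes 3 seconds = 903 s.
Bytes = 37,800 samples/s × 903 s × 2 bytes/sample × 2 ch = 136,533,600 bytes.
136,533,600 / 1,048,576 = 130.21 MiB.

130.21 MiB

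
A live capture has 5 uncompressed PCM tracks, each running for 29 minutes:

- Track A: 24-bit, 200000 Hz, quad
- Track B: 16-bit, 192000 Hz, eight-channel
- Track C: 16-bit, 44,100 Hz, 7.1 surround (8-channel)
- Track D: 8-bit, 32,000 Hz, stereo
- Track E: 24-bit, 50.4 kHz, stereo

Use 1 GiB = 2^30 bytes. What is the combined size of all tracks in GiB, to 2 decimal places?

10.60 GiB

29 minutes = 1,740 s.
Track A: 200,000 × 1,740 × 3 × 4 = 4,176,000,000 bytes.
Track B: 192,000 × 1,740 × 2 × 8 = 5,345,280,000 bytes.
Track C: 44,100 × 1,740 × 2 × 8 = 1,227,744,000 bytes.
Track D: 32,000 × 1,740 × 1 × 2 = 111,360,000 bytes.
Track E: 50,400 × 1,740 × 3 × 2 = 526,176,000 bytes.
Total = 11,386,560,000 bytes = 10.60 GiB.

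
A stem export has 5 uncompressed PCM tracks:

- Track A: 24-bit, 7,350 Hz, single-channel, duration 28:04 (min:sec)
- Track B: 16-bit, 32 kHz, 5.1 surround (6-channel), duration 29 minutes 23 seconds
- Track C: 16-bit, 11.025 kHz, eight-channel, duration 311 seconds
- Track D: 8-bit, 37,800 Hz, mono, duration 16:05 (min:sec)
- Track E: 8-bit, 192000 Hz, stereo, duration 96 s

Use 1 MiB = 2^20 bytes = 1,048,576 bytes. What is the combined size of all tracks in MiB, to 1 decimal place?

Track A: 28:04 (min:sec) = 1,684 s; 7,350 × 1,684 × 3 × 1 = 37,132,200 bytes.
Track B: 29 minutes 23 seconds = 1,763 s; 32,000 × 1,763 × 2 × 6 = 676,992,000 bytes.
Track C: 11,025 × 311 × 2 × 8 = 54,860,400 bytes.
Track D: 16:05 (min:sec) = 965 s; 37,800 × 965 × 1 × 1 = 36,477,000 bytes.
Track E: 192,000 × 96 × 1 × 2 = 36,864,000 bytes.
Total = 842,325,600 bytes = 803.3 MiB.

803.3 MiB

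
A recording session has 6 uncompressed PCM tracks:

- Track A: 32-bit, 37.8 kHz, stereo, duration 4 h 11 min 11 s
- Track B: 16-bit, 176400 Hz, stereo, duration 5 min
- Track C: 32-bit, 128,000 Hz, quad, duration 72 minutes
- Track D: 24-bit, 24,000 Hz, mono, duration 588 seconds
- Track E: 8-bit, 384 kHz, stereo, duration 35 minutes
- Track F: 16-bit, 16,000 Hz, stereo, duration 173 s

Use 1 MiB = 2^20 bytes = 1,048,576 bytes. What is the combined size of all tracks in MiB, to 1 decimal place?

14574.7 MiB

Track A: 4 h 11 min 11 s = 15,071 s; 37,800 × 15,071 × 4 × 2 = 4,557,470,400 bytes.
Track B: 5 min = 300 s; 176,400 × 300 × 2 × 2 = 211,680,000 bytes.
Track C: 72 minutes = 4,320 s; 128,000 × 4,320 × 4 × 4 = 8,847,360,000 bytes.
Track D: 24,000 × 588 × 3 × 1 = 42,336,000 bytes.
Track E: 35 minutes = 2,100 s; 384,000 × 2,100 × 1 × 2 = 1,612,800,000 bytes.
Track F: 16,000 × 173 × 2 × 2 = 11,072,000 bytes.
Total = 15,282,718,400 bytes = 14574.7 MiB.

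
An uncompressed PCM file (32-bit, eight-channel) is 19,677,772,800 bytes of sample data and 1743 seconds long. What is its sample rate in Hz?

352,800 Hz

Bytes = sample_rate × seconds × bytes_per_sample × channels.
sample_rate = 19,677,772,800 / (1,743 × 4 × 8) = 19,677,772,800 / 55,776 = 352,800 Hz.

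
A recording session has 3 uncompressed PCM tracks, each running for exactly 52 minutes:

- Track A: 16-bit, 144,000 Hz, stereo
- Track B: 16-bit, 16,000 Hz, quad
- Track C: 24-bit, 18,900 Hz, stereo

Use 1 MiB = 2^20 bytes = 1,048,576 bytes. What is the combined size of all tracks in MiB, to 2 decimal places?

2432.14 MiB

exactly 52 minutes = 3,120 s.
Track A: 144,000 × 3,120 × 2 × 2 = 1,797,120,000 bytes.
Track B: 16,000 × 3,120 × 2 × 4 = 399,360,000 bytes.
Track C: 18,900 × 3,120 × 3 × 2 = 353,808,000 bytes.
Total = 2,550,288,000 bytes = 2432.14 MiB.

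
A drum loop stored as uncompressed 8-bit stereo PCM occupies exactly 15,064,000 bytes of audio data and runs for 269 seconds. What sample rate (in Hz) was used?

Bytes = sample_rate × seconds × bytes_per_sample × channels.
sample_rate = 15,064,000 / (269 × 1 × 2) = 15,064,000 / 538 = 28,000 Hz.

28,000 Hz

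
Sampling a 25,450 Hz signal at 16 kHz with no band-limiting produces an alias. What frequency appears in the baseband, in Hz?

Nyquist = 16,000/2 = 8,000 Hz; 25,450 Hz exceeds it.
Alias = |25,450 − 2×16,000| = |25,450 − 32,000| = 6,550 Hz.

6,550 Hz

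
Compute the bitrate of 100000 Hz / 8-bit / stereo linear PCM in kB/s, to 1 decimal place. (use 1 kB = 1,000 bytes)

Bit rate = 100,000 × 8 × 2 = 1,600,000 bits/s.
1,600,000 / 8 = 200,000 B/s = 200.0 kB/s.

200.0 kB/s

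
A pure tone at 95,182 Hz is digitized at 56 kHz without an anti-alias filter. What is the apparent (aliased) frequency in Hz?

16,818 Hz

Nyquist = 56,000/2 = 28,000 Hz; 95,182 Hz exceeds it.
Alias = |95,182 − 2×56,000| = |95,182 − 112,000| = 16,818 Hz.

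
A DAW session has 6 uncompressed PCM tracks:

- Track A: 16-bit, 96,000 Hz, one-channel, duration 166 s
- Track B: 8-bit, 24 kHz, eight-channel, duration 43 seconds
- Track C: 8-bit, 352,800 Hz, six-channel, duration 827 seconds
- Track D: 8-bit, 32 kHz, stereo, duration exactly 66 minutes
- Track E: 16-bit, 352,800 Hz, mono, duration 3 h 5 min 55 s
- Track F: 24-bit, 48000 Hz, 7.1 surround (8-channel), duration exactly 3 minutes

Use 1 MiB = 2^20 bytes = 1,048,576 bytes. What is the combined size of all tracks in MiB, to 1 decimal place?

Track A: 96,000 × 166 × 2 × 1 = 31,872,000 bytes.
Track B: 24,000 × 43 × 1 × 8 = 8,256,000 bytes.
Track C: 352,800 × 827 × 1 × 6 = 1,750,593,600 bytes.
Track D: exactly 66 minutes = 3,960 s; 32,000 × 3,960 × 1 × 2 = 253,440,000 bytes.
Track E: 3 h 5 min 55 s = 11,155 s; 352,800 × 11,155 × 2 × 1 = 7,870,968,000 bytes.
Track F: exactly 3 minutes = 180 s; 48,000 × 180 × 3 × 8 = 207,360,000 bytes.
Total = 10,122,489,600 bytes = 9653.6 MiB.

9653.6 MiB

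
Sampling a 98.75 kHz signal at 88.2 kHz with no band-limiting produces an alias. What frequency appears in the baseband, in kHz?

Nyquist = 88,200/2 = 44,100 Hz; 98,750 Hz exceeds it.
Alias = |98,750 − 1×88,200| = |98,750 − 88,200| = 10,550 Hz = 10.55 kHz.

10.55 kHz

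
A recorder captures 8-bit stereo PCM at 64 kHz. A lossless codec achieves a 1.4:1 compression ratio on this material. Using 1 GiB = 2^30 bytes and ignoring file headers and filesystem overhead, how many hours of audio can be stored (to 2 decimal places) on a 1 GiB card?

3.26 hours

Uncompressed byte rate = 64,000 × 1 × 2 = 128,000 bytes/s.
After 1.4:1 compression, effective rate ≈ 91428.57 bytes/s.
Capacity = 1 × 1,073,741,824 = 1,073,741,824 bytes.
1,073,741,824 / effective rate ≈ 11744.05 s → 3.26 hours.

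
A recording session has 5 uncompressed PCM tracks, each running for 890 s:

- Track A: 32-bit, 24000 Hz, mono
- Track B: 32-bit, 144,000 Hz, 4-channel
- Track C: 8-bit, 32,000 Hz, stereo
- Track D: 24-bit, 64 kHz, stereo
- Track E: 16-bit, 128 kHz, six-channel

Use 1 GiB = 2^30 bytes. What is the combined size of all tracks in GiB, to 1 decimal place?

3.6 GiB

Track A: 24,000 × 890 × 4 × 1 = 85,440,000 bytes.
Track B: 144,000 × 890 × 4 × 4 = 2,050,560,000 bytes.
Track C: 32,000 × 890 × 1 × 2 = 56,960,000 bytes.
Track D: 64,000 × 890 × 3 × 2 = 341,760,000 bytes.
Track E: 128,000 × 890 × 2 × 6 = 1,367,040,000 bytes.
Total = 3,901,760,000 bytes = 3.6 GiB.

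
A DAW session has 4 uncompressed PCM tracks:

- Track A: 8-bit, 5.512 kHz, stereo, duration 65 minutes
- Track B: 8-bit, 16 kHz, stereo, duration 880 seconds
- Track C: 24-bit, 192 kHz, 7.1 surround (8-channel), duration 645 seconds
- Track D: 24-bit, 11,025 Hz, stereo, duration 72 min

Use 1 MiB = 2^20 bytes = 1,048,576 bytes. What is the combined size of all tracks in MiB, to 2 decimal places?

Track A: 65 minutes = 3,900 s; 5,512 × 3,900 × 1 × 2 = 42,993,600 bytes.
Track B: 16,000 × 880 × 1 × 2 = 28,160,000 bytes.
Track C: 192,000 × 645 × 3 × 8 = 2,972,160,000 bytes.
Track D: 72 min = 4,320 s; 11,025 × 4,320 × 3 × 2 = 285,768,000 bytes.
Total = 3,329,081,600 bytes = 3174.86 MiB.

3174.86 MiB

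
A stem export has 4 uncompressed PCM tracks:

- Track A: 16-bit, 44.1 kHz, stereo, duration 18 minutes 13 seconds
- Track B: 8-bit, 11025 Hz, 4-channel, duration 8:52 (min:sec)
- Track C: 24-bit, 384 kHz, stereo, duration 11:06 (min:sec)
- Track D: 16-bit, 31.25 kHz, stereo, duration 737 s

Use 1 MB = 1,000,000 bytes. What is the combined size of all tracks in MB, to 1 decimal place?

1842.9 MB

Track A: 18 minutes 13 seconds = 1,093 s; 44,100 × 1,093 × 2 × 2 = 192,805,200 bytes.
Track B: 8:52 (min:sec) = 532 s; 11,025 × 532 × 1 × 4 = 23,461,200 bytes.
Track C: 11:06 (min:sec) = 666 s; 384,000 × 666 × 3 × 2 = 1,534,464,000 bytes.
Track D: 31,250 × 737 × 2 × 2 = 92,125,000 bytes.
Total = 1,842,855,400 bytes = 1842.9 MB.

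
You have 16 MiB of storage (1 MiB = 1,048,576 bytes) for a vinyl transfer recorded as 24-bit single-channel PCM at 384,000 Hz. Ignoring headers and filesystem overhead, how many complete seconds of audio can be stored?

Uncompressed byte rate = 384,000 × 3 × 1 = 1,152,000 bytes/s.
Capacity = 16 × 1,048,576 = 16,777,216 bytes.
16,777,216 / 1,152,000 ≈ 14.56 s → 14 seconds.

14 seconds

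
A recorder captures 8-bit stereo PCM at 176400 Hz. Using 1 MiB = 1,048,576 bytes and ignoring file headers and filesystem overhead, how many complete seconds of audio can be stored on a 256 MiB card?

Uncompressed byte rate = 176,400 × 1 × 2 = 352,800 bytes/s.
Capacity = 256 × 1,048,576 = 268,435,456 bytes.
268,435,456 / 352,800 ≈ 760.87 s → 760 seconds.

760 seconds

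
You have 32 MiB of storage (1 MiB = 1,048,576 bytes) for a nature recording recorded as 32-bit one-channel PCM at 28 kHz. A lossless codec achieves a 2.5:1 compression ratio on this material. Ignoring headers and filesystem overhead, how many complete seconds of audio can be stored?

748 seconds

Uncompressed byte rate = 28,000 × 4 × 1 = 112,000 bytes/s.
After 2.5:1 compression, effective rate ≈ 44800 bytes/s.
Capacity = 32 × 1,048,576 = 33,554,432 bytes.
33,554,432 / effective rate ≈ 748.98 s → 748 seconds.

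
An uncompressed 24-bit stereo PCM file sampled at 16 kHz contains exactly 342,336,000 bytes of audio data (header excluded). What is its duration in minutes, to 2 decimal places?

Byte rate = 16,000 × 3 × 2 = 96,000 bytes/s.
Duration = 342,336,000 / 96,000 = 3,566 s.
3,566 s / 60 = 59.43 minutes.

59.43 minutes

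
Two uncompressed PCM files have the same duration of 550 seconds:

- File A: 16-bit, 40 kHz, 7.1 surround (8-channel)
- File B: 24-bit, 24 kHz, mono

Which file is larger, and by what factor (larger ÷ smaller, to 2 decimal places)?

File A, by a factor of 8.89

File A: 40,000 × 2 × 8 = 640,000 bytes/s.
File B: 24,000 × 3 × 1 = 72,000 bytes/s.
File A is larger; ratio = 352,000,000 / 39,600,000 = 8.89.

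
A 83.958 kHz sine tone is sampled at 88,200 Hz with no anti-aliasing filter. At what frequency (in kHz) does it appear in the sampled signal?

4.242 kHz

Nyquist = 88,200/2 = 44,100 Hz; 83,958 Hz exceeds it.
Alias = |83,958 − 1×88,200| = |83,958 − 88,200| = 4,242 Hz = 4.242 kHz.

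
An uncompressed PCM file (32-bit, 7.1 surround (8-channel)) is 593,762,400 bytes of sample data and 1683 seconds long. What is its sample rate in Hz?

Bytes = sample_rate × seconds × bytes_per_sample × channels.
sample_rate = 593,762,400 / (1,683 × 4 × 8) = 593,762,400 / 53,856 = 11,025 Hz.

11,025 Hz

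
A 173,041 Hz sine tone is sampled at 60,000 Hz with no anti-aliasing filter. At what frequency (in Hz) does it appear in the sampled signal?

6,959 Hz

Nyquist = 60,000/2 = 30,000 Hz; 173,041 Hz exceeds it.
Alias = |173,041 − 3×60,000| = |173,041 − 180,000| = 6,959 Hz.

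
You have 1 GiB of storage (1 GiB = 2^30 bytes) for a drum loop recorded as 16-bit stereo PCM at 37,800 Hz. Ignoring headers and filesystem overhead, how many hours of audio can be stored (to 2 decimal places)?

1.97 hours

Uncompressed byte rate = 37,800 × 2 × 2 = 151,200 bytes/s.
Capacity = 1 × 1,073,741,824 = 1,073,741,824 bytes.
1,073,741,824 / 151,200 ≈ 7101.47 s → 1.97 hours.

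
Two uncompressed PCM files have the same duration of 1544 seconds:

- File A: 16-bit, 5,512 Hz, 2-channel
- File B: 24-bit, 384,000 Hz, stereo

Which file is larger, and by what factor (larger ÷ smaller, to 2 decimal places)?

File B, by a factor of 104.50

File A: 5,512 × 2 × 2 = 22,048 bytes/s.
File B: 384,000 × 3 × 2 = 2,304,000 bytes/s.
File B is larger; ratio = 3,557,376,000 / 34,042,112 = 104.50.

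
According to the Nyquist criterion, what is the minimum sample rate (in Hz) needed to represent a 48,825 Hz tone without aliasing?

Minimum sample rate = 2 × 48,825 Hz = 97,650 Hz.

97,650 Hz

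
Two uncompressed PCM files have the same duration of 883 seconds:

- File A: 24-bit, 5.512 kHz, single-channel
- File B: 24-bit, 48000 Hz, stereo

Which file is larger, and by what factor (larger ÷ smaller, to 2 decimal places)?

File B, by a factor of 17.42

File A: 5,512 × 3 × 1 = 16,536 bytes/s.
File B: 48,000 × 3 × 2 = 288,000 bytes/s.
File B is larger; ratio = 254,304,000 / 14,601,288 = 17.42.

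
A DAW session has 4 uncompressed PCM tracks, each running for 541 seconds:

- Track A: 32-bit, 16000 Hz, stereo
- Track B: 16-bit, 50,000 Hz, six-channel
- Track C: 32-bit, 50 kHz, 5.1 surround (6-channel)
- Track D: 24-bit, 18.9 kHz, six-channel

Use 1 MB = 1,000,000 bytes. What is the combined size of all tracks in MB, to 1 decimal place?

Track A: 16,000 × 541 × 4 × 2 = 69,248,000 bytes.
Track B: 50,000 × 541 × 2 × 6 = 324,600,000 bytes.
Track C: 50,000 × 541 × 4 × 6 = 649,200,000 bytes.
Track D: 18,900 × 541 × 3 × 6 = 184,048,200 bytes.
Total = 1,227,096,200 bytes = 1227.1 MB.

1227.1 MB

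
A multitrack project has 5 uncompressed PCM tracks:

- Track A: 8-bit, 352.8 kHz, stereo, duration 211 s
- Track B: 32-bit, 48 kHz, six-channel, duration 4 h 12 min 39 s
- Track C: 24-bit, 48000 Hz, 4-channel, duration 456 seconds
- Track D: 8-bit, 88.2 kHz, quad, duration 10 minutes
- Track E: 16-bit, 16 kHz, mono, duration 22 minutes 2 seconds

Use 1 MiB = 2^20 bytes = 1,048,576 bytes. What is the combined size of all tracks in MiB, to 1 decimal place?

Track A: 352,800 × 211 × 1 × 2 = 148,881,600 bytes.
Track B: 4 h 12 min 39 s = 15,159 s; 48,000 × 15,159 × 4 × 6 = 17,463,168,000 bytes.
Track C: 48,000 × 456 × 3 × 4 = 262,656,000 bytes.
Track D: 10 minutes = 600 s; 88,200 × 600 × 1 × 4 = 211,680,000 bytes.
Track E: 22 minutes 2 seconds = 1,322 s; 16,000 × 1,322 × 2 × 1 = 42,304,000 bytes.
Total = 18,128,689,600 bytes = 17288.9 MiB.

17288.9 MiB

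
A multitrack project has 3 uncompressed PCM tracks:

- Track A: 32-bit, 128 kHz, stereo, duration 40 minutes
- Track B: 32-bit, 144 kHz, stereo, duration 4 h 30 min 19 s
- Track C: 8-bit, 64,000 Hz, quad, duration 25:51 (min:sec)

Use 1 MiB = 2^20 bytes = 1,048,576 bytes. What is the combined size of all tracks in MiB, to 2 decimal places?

20541.14 MiB

Track A: 40 minutes = 2,400 s; 128,000 × 2,400 × 4 × 2 = 2,457,600,000 bytes.
Track B: 4 h 30 min 19 s = 16,219 s; 144,000 × 16,219 × 4 × 2 = 18,684,288,000 bytes.
Track C: 25:51 (min:sec) = 1,551 s; 64,000 × 1,551 × 1 × 4 = 397,056,000 bytes.
Total = 21,538,944,000 bytes = 20541.14 MiB.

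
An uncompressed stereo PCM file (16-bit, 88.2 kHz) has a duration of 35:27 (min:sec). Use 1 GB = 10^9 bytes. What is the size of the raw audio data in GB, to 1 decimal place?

Duration = 35:27 (min:sec) = 2,127 s.
Bytes = 88,200 samples/s × 2,127 s × 2 bytes/sample × 2 ch = 750,405,600 bytes.
750,405,600 / 1,000,000,000 = 0.8 GB.

0.8 GB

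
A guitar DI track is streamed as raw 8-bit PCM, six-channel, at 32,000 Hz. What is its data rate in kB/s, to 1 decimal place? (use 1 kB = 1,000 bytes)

Bit rate = 32,000 × 8 × 6 = 1,536,000 bits/s.
1,536,000 / 8 = 192,000 B/s = 192.0 kB/s.

192.0 kB/s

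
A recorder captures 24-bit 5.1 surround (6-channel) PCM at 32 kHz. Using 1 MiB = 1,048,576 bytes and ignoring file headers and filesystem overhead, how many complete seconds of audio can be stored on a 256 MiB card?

Uncompressed byte rate = 32,000 × 3 × 6 = 576,000 bytes/s.
Capacity = 256 × 1,048,576 = 268,435,456 bytes.
268,435,456 / 576,000 ≈ 466.03 s → 466 seconds.

466 seconds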